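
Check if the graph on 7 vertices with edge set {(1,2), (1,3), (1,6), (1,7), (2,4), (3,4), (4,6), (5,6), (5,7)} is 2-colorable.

Step 1: Attempt 2-coloring using BFS:
  Start at vertex 1, assign color 0
  Color vertex 2 with color 1 (neighbor of 1)
  Color vertex 3 with color 1 (neighbor of 1)
  Color vertex 6 with color 1 (neighbor of 1)
  Color vertex 7 with color 1 (neighbor of 1)
  Color vertex 4 with color 0 (neighbor of 2)
  Color vertex 5 with color 0 (neighbor of 6)

Step 2: 2-coloring succeeded. No conflicts found.
  Set A (color 0): {1, 4, 5}
  Set B (color 1): {2, 3, 6, 7}

The graph is bipartite with partition {1, 4, 5}, {2, 3, 6, 7}.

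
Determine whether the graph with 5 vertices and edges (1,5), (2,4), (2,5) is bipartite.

Step 1: Attempt 2-coloring using BFS:
  Start at vertex 1, assign color 0
  Color vertex 5 with color 1 (neighbor of 1)
  Color vertex 2 with color 0 (neighbor of 5)
  Color vertex 4 with color 1 (neighbor of 2)
  Start new component at vertex 3, assign color 0

Step 2: 2-coloring succeeded. No conflicts found.
  Set A (color 0): {1, 2, 3}
  Set B (color 1): {4, 5}

The graph is bipartite with partition {1, 2, 3}, {4, 5}.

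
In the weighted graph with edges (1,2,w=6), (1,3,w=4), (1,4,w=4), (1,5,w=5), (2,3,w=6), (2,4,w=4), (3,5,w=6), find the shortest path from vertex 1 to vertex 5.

Step 1: Build adjacency list with weights:
  1: 2(w=6), 3(w=4), 4(w=4), 5(w=5)
  2: 1(w=6), 3(w=6), 4(w=4)
  3: 1(w=4), 2(w=6), 5(w=6)
  4: 1(w=4), 2(w=4)
  5: 1(w=5), 3(w=6)

Step 2: Apply Dijkstra's algorithm from vertex 1:
  Visit vertex 1 (distance=0)
    Update dist[2] = 6
    Update dist[3] = 4
    Update dist[4] = 4
    Update dist[5] = 5
  Visit vertex 3 (distance=4)
  Visit vertex 4 (distance=4)
  Visit vertex 5 (distance=5)

Step 3: Shortest path: 1 -> 5
Total weight: 5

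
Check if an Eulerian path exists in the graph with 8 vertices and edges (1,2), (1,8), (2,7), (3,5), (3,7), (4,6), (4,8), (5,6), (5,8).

Step 1: Find the degree of each vertex:
  deg(1) = 2
  deg(2) = 2
  deg(3) = 2
  deg(4) = 2
  deg(5) = 3
  deg(6) = 2
  deg(7) = 2
  deg(8) = 3

Step 2: Count vertices with odd degree:
  Odd-degree vertices: 5, 8 (2 total)

Step 3: Apply Euler's theorem:
  - Eulerian circuit exists iff graph is connected and all vertices have even degree
  - Eulerian path exists iff graph is connected and has 0 or 2 odd-degree vertices

Graph is connected with exactly 2 odd-degree vertices (5, 8).
Eulerian path exists (starting and ending at the odd-degree vertices), but no Eulerian circuit.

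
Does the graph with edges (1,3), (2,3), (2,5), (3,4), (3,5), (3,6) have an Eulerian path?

Step 1: Find the degree of each vertex:
  deg(1) = 1
  deg(2) = 2
  deg(3) = 5
  deg(4) = 1
  deg(5) = 2
  deg(6) = 1

Step 2: Count vertices with odd degree:
  Odd-degree vertices: 1, 3, 4, 6 (4 total)

Step 3: Apply Euler's theorem:
  - Eulerian circuit exists iff graph is connected and all vertices have even degree
  - Eulerian path exists iff graph is connected and has 0 or 2 odd-degree vertices

Graph has 4 odd-degree vertices (need 0 or 2).
Neither Eulerian path nor Eulerian circuit exists.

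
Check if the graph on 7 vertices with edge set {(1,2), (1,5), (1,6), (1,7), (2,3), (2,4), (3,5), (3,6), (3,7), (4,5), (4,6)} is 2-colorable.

Step 1: Attempt 2-coloring using BFS:
  Start at vertex 1, assign color 0
  Color vertex 2 with color 1 (neighbor of 1)
  Color vertex 5 with color 1 (neighbor of 1)
  Color vertex 6 with color 1 (neighbor of 1)
  Color vertex 7 with color 1 (neighbor of 1)
  Color vertex 3 with color 0 (neighbor of 2)
  Color vertex 4 with color 0 (neighbor of 2)

Step 2: 2-coloring succeeded. No conflicts found.
  Set A (color 0): {1, 3, 4}
  Set B (color 1): {2, 5, 6, 7}

The graph is bipartite with partition {1, 3, 4}, {2, 5, 6, 7}.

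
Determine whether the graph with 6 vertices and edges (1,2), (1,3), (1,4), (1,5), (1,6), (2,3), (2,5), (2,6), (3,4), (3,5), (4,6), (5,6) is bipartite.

Step 1: Attempt 2-coloring using BFS:
  Start at vertex 1, assign color 0
  Color vertex 2 with color 1 (neighbor of 1)
  Color vertex 3 with color 1 (neighbor of 1)
  Color vertex 4 with color 1 (neighbor of 1)
  Color vertex 5 with color 1 (neighbor of 1)
  Color vertex 6 with color 1 (neighbor of 1)

Step 2: Conflict found! Vertices 2 and 3 are adjacent but have the same color.
This means the graph contains an odd cycle.

The graph is NOT bipartite.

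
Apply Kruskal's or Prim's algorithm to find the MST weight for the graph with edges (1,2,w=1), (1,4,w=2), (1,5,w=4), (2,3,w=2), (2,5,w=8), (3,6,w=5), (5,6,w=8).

Apply Kruskal's algorithm (sort edges by weight, add if no cycle):

Sorted edges by weight:
  (1,2) w=1
  (1,4) w=2
  (2,3) w=2
  (1,5) w=4
  (3,6) w=5
  (2,5) w=8
  (5,6) w=8

Add edge (1,2) w=1 -- no cycle. Running total: 1
Add edge (1,4) w=2 -- no cycle. Running total: 3
Add edge (2,3) w=2 -- no cycle. Running total: 5
Add edge (1,5) w=4 -- no cycle. Running total: 9
Add edge (3,6) w=5 -- no cycle. Running total: 14

MST edges: (1,2,w=1), (1,4,w=2), (2,3,w=2), (1,5,w=4), (3,6,w=5)
Total MST weight: 1 + 2 + 2 + 4 + 5 = 14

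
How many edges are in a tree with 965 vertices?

A tree on n vertices always has exactly n - 1 edges.
For n = 965: edges = 965 - 1 = 964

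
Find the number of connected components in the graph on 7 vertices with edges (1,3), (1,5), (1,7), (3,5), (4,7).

Step 1: Build adjacency list from edges:
  1: 3, 5, 7
  2: (none)
  3: 1, 5
  4: 7
  5: 1, 3
  6: (none)
  7: 1, 4

Step 2: Run BFS/DFS from vertex 1:
  Visited: {1, 3, 5, 7, 4}
  Reached 5 of 7 vertices

Step 3: Only 5 of 7 vertices reached. Graph is disconnected.
Connected components: {1, 3, 4, 5, 7}, {2}, {6}
Number of connected components: 3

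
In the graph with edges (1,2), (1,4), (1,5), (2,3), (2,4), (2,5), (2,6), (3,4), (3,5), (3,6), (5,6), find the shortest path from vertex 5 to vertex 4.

Step 1: Build adjacency list:
  1: 2, 4, 5
  2: 1, 3, 4, 5, 6
  3: 2, 4, 5, 6
  4: 1, 2, 3
  5: 1, 2, 3, 6
  6: 2, 3, 5

Step 2: BFS from vertex 5 to find shortest path to 4:
  vertex 1 reached at distance 1
  vertex 2 reached at distance 1
  vertex 3 reached at distance 1
  vertex 6 reached at distance 1
  vertex 4 reached at distance 2

Step 3: Shortest path: 5 -> 2 -> 4
Path length: 2 edges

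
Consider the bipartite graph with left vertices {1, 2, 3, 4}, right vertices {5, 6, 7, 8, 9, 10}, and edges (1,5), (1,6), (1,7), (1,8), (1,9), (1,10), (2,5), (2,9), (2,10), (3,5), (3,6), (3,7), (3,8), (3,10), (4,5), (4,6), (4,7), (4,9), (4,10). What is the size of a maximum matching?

Step 1: List the neighbors of each left vertex:
  1: 5, 6, 7, 8, 9, 10
  2: 5, 9, 10
  3: 5, 6, 7, 8, 10
  4: 5, 6, 7, 9, 10

Step 2: Greedily match left vertices, then look for augmenting paths:
  Match 1 -- 5
  Match 2 -- 9
  Match 3 -- 6
  Match 4 -- 7
  No augmenting path remains.

Step 3: Verify this is maximum:
  Matching size 4 = min(|L|, |R|) = min(4, 6), which is an upper bound, so this matching is maximum.

Maximum matching: {(1,5), (2,9), (3,6), (4,7)}
Size: 4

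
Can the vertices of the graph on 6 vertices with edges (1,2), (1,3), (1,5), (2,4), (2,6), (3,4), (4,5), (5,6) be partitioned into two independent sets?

Step 1: Attempt 2-coloring using BFS:
  Start at vertex 1, assign color 0
  Color vertex 2 with color 1 (neighbor of 1)
  Color vertex 3 with color 1 (neighbor of 1)
  Color vertex 5 with color 1 (neighbor of 1)
  Color vertex 4 with color 0 (neighbor of 2)
  Color vertex 6 with color 0 (neighbor of 2)

Step 2: 2-coloring succeeded. No conflicts found.
  Set A (color 0): {1, 4, 6}
  Set B (color 1): {2, 3, 5}

The graph is bipartite with partition {1, 4, 6}, {2, 3, 5}.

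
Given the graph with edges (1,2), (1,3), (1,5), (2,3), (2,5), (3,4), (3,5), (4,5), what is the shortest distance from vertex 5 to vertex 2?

Step 1: Build adjacency list:
  1: 2, 3, 5
  2: 1, 3, 5
  3: 1, 2, 4, 5
  4: 3, 5
  5: 1, 2, 3, 4

Step 2: BFS from vertex 5 to find shortest path to 2:
  vertex 1 reached at distance 1
  vertex 2 reached at distance 1

Step 3: Shortest path: 5 -> 2
Path length: 1 edge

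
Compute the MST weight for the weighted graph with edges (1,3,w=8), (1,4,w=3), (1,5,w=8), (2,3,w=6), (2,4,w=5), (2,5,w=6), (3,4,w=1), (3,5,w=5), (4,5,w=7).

Apply Kruskal's algorithm (sort edges by weight, add if no cycle):

Sorted edges by weight:
  (3,4) w=1
  (1,4) w=3
  (2,4) w=5
  (3,5) w=5
  (2,5) w=6
  (2,3) w=6
  (4,5) w=7
  (1,5) w=8
  (1,3) w=8

Add edge (3,4) w=1 -- no cycle. Running total: 1
Add edge (1,4) w=3 -- no cycle. Running total: 4
Add edge (2,4) w=5 -- no cycle. Running total: 9
Add edge (3,5) w=5 -- no cycle. Running total: 14

MST edges: (3,4,w=1), (1,4,w=3), (2,4,w=5), (3,5,w=5)
Total MST weight: 1 + 3 + 5 + 5 = 14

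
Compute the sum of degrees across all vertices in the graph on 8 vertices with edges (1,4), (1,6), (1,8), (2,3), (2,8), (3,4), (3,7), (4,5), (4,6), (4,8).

Step 1: Count edges incident to each vertex:
  deg(1) = 3 (neighbors: 4, 6, 8)
  deg(2) = 2 (neighbors: 3, 8)
  deg(3) = 3 (neighbors: 2, 4, 7)
  deg(4) = 5 (neighbors: 1, 3, 5, 6, 8)
  deg(5) = 1 (neighbors: 4)
  deg(6) = 2 (neighbors: 1, 4)
  deg(7) = 1 (neighbors: 3)
  deg(8) = 3 (neighbors: 1, 2, 4)

Step 2: Sum all degrees:
  3 + 2 + 3 + 5 + 1 + 2 + 1 + 3 = 20

Verification: sum of degrees = 2 * |E| = 2 * 10 = 20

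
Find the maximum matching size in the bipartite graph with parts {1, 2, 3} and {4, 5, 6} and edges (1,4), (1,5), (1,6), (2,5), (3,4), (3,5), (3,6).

Step 1: List the neighbors of each left vertex:
  1: 4, 5, 6
  2: 5
  3: 4, 5, 6

Step 2: Greedily match left vertices, then look for augmenting paths:
  Match 1 -- 4
  Match 2 -- 5
  Match 3 -- 6
  No augmenting path remains.

Step 3: Verify this is maximum:
  Matching size 3 = min(|L|, |R|) = min(3, 3), which is an upper bound, so this matching is maximum.

Maximum matching: {(1,4), (2,5), (3,6)}
Size: 3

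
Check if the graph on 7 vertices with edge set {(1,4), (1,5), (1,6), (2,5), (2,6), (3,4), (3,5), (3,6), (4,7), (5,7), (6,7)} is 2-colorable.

Step 1: Attempt 2-coloring using BFS:
  Start at vertex 1, assign color 0
  Color vertex 4 with color 1 (neighbor of 1)
  Color vertex 5 with color 1 (neighbor of 1)
  Color vertex 6 with color 1 (neighbor of 1)
  Color vertex 3 with color 0 (neighbor of 4)
  Color vertex 7 with color 0 (neighbor of 4)
  Color vertex 2 with color 0 (neighbor of 5)

Step 2: 2-coloring succeeded. No conflicts found.
  Set A (color 0): {1, 2, 3, 7}
  Set B (color 1): {4, 5, 6}

The graph is bipartite with partition {1, 2, 3, 7}, {4, 5, 6}.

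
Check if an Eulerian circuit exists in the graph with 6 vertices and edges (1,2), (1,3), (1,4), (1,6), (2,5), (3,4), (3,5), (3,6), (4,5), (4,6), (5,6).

Step 1: Find the degree of each vertex:
  deg(1) = 4
  deg(2) = 2
  deg(3) = 4
  deg(4) = 4
  deg(5) = 4
  deg(6) = 4

Step 2: Count vertices with odd degree:
  All vertices have even degree (0 odd-degree vertices)

Step 3: Apply Euler's theorem:
  - Eulerian circuit exists iff graph is connected and all vertices have even degree
  - Eulerian path exists iff graph is connected and has 0 or 2 odd-degree vertices

Graph is connected with 0 odd-degree vertices.
Both Eulerian circuit and Eulerian path exist.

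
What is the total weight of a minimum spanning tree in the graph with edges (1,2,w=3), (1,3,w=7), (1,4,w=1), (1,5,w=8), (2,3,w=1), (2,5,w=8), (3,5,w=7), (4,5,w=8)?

Apply Kruskal's algorithm (sort edges by weight, add if no cycle):

Sorted edges by weight:
  (1,4) w=1
  (2,3) w=1
  (1,2) w=3
  (1,3) w=7
  (3,5) w=7
  (1,5) w=8
  (2,5) w=8
  (4,5) w=8

Add edge (1,4) w=1 -- no cycle. Running total: 1
Add edge (2,3) w=1 -- no cycle. Running total: 2
Add edge (1,2) w=3 -- no cycle. Running total: 5
Skip edge (1,3) w=7 -- would create cycle
Add edge (3,5) w=7 -- no cycle. Running total: 12

MST edges: (1,4,w=1), (2,3,w=1), (1,2,w=3), (3,5,w=7)
Total MST weight: 1 + 1 + 3 + 7 = 12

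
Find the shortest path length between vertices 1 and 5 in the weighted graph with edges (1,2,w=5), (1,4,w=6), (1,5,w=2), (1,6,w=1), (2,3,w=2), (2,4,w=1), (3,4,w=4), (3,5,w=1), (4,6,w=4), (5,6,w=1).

Step 1: Build adjacency list with weights:
  1: 2(w=5), 4(w=6), 5(w=2), 6(w=1)
  2: 1(w=5), 3(w=2), 4(w=1)
  3: 2(w=2), 4(w=4), 5(w=1)
  4: 1(w=6), 2(w=1), 3(w=4), 6(w=4)
  5: 1(w=2), 3(w=1), 6(w=1)
  6: 1(w=1), 4(w=4), 5(w=1)

Step 2: Apply Dijkstra's algorithm from vertex 1:
  Visit vertex 1 (distance=0)
    Update dist[2] = 5
    Update dist[4] = 6
    Update dist[5] = 2
    Update dist[6] = 1
  Visit vertex 6 (distance=1)
    Update dist[4] = 5
  Visit vertex 5 (distance=2)
    Update dist[3] = 3

Step 3: Shortest path: 1 -> 5
Total weight: 2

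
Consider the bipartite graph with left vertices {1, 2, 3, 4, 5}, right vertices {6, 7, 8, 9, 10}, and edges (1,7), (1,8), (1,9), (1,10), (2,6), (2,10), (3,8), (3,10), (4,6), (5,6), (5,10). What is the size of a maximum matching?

Step 1: List the neighbors of each left vertex:
  1: 7, 8, 9, 10
  2: 6, 10
  3: 8, 10
  4: 6
  5: 6, 10

Step 2: Greedily match left vertices, then look for augmenting paths:
  Match 1 -- 7
  Match 2 -- 6
  Match 3 -- 8
  Match 5 -- 10
  No augmenting path remains.

Step 3: Verify this is maximum:
  Matching has size 4. The vertex set {1, 3, 6, 10} covers every edge and has size 4; any matching has at most one edge per cover vertex, so 4 is maximum (König's theorem).

Maximum matching: {(1,7), (2,6), (3,8), (5,10)}
Size: 4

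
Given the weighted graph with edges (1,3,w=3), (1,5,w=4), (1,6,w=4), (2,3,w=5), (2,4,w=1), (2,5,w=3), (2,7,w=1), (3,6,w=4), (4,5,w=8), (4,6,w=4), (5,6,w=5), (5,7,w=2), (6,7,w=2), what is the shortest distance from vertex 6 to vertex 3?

Step 1: Build adjacency list with weights:
  1: 3(w=3), 5(w=4), 6(w=4)
  2: 3(w=5), 4(w=1), 5(w=3), 7(w=1)
  3: 1(w=3), 2(w=5), 6(w=4)
  4: 2(w=1), 5(w=8), 6(w=4)
  5: 1(w=4), 2(w=3), 4(w=8), 6(w=5), 7(w=2)
  6: 1(w=4), 3(w=4), 4(w=4), 5(w=5), 7(w=2)
  7: 2(w=1), 5(w=2), 6(w=2)

Step 2: Apply Dijkstra's algorithm from vertex 6:
  Visit vertex 6 (distance=0)
    Update dist[1] = 4
    Update dist[3] = 4
    Update dist[4] = 4
    Update dist[5] = 5
    Update dist[7] = 2
  Visit vertex 7 (distance=2)
    Update dist[2] = 3
    Update dist[5] = 4
  Visit vertex 2 (distance=3)
  Visit vertex 1 (distance=4)
  Visit vertex 3 (distance=4)

Step 3: Shortest path: 6 -> 3
Total weight: 4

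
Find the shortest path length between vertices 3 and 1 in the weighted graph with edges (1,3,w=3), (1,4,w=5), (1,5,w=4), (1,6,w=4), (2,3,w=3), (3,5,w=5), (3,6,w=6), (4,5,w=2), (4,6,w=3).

Step 1: Build adjacency list with weights:
  1: 3(w=3), 4(w=5), 5(w=4), 6(w=4)
  2: 3(w=3)
  3: 1(w=3), 2(w=3), 5(w=5), 6(w=6)
  4: 1(w=5), 5(w=2), 6(w=3)
  5: 1(w=4), 3(w=5), 4(w=2)
  6: 1(w=4), 3(w=6), 4(w=3)

Step 2: Apply Dijkstra's algorithm from vertex 3:
  Visit vertex 3 (distance=0)
    Update dist[1] = 3
    Update dist[2] = 3
    Update dist[5] = 5
    Update dist[6] = 6
  Visit vertex 1 (distance=3)
    Update dist[4] = 8

Step 3: Shortest path: 3 -> 1
Total weight: 3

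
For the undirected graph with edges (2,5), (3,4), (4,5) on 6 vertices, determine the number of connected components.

Step 1: Build adjacency list from edges:
  1: (none)
  2: 5
  3: 4
  4: 3, 5
  5: 2, 4
  6: (none)

Step 2: Run BFS/DFS from vertex 1:
  Visited: {1}
  Reached 1 of 6 vertices

Step 3: Only 1 of 6 vertices reached. Graph is disconnected.
Connected components: {1}, {2, 3, 4, 5}, {6}
Number of connected components: 3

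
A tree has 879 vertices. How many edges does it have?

A tree on n vertices always has exactly n - 1 edges.
For n = 879: edges = 879 - 1 = 878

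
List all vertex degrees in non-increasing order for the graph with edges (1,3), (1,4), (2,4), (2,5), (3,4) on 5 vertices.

Step 1: Count edges incident to each vertex:
  deg(1) = 2 (neighbors: 3, 4)
  deg(2) = 2 (neighbors: 4, 5)
  deg(3) = 2 (neighbors: 1, 4)
  deg(4) = 3 (neighbors: 1, 2, 3)
  deg(5) = 1 (neighbors: 2)

Step 2: Sort degrees in non-increasing order:
  Degrees: [2, 2, 2, 3, 1] -> sorted: [3, 2, 2, 2, 1]

Degree sequence: [3, 2, 2, 2, 1]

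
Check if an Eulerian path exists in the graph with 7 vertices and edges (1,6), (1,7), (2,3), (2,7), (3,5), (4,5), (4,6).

Step 1: Find the degree of each vertex:
  deg(1) = 2
  deg(2) = 2
  deg(3) = 2
  deg(4) = 2
  deg(5) = 2
  deg(6) = 2
  deg(7) = 2

Step 2: Count vertices with odd degree:
  All vertices have even degree (0 odd-degree vertices)

Step 3: Apply Euler's theorem:
  - Eulerian circuit exists iff graph is connected and all vertices have even degree
  - Eulerian path exists iff graph is connected and has 0 or 2 odd-degree vertices

Graph is connected with 0 odd-degree vertices.
Both Eulerian circuit and Eulerian path exist.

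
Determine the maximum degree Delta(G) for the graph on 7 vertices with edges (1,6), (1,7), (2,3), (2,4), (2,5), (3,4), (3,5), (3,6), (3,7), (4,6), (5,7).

Step 1: Count edges incident to each vertex:
  deg(1) = 2 (neighbors: 6, 7)
  deg(2) = 3 (neighbors: 3, 4, 5)
  deg(3) = 5 (neighbors: 2, 4, 5, 6, 7)
  deg(4) = 3 (neighbors: 2, 3, 6)
  deg(5) = 3 (neighbors: 2, 3, 7)
  deg(6) = 3 (neighbors: 1, 3, 4)
  deg(7) = 3 (neighbors: 1, 3, 5)

Step 2: Find maximum:
  max(2, 3, 5, 3, 3, 3, 3) = 5 (vertex 3)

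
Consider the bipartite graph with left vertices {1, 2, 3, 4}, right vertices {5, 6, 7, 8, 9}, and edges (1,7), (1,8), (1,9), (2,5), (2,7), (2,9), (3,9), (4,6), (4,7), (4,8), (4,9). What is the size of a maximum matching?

Step 1: List the neighbors of each left vertex:
  1: 7, 8, 9
  2: 5, 7, 9
  3: 9
  4: 6, 7, 8, 9

Step 2: Greedily match left vertices, then look for augmenting paths:
  Match 1 -- 7
  Match 2 -- 5
  Match 3 -- 9
  Match 4 -- 6
  No augmenting path remains.

Step 3: Verify this is maximum:
  Matching size 4 = min(|L|, |R|) = min(4, 5), which is an upper bound, so this matching is maximum.

Maximum matching: {(1,7), (2,5), (3,9), (4,6)}
Size: 4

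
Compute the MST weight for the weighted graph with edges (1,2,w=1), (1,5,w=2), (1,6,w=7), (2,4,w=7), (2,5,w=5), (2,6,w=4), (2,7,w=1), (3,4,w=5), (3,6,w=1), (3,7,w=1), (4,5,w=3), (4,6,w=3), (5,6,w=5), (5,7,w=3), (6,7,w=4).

Apply Kruskal's algorithm (sort edges by weight, add if no cycle):

Sorted edges by weight:
  (1,2) w=1
  (2,7) w=1
  (3,7) w=1
  (3,6) w=1
  (1,5) w=2
  (4,5) w=3
  (4,6) w=3
  (5,7) w=3
  (2,6) w=4
  (6,7) w=4
  (2,5) w=5
  (3,4) w=5
  (5,6) w=5
  (1,6) w=7
  (2,4) w=7

Add edge (1,2) w=1 -- no cycle. Running total: 1
Add edge (2,7) w=1 -- no cycle. Running total: 2
Add edge (3,7) w=1 -- no cycle. Running total: 3
Add edge (3,6) w=1 -- no cycle. Running total: 4
Add edge (1,5) w=2 -- no cycle. Running total: 6
Add edge (4,5) w=3 -- no cycle. Running total: 9

MST edges: (1,2,w=1), (2,7,w=1), (3,7,w=1), (3,6,w=1), (1,5,w=2), (4,5,w=3)
Total MST weight: 1 + 1 + 1 + 1 + 2 + 3 = 9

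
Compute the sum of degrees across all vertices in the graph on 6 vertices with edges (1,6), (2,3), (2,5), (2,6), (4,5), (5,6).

Step 1: Count edges incident to each vertex:
  deg(1) = 1 (neighbors: 6)
  deg(2) = 3 (neighbors: 3, 5, 6)
  deg(3) = 1 (neighbors: 2)
  deg(4) = 1 (neighbors: 5)
  deg(5) = 3 (neighbors: 2, 4, 6)
  deg(6) = 3 (neighbors: 1, 2, 5)

Step 2: Sum all degrees:
  1 + 3 + 1 + 1 + 3 + 3 = 12

Verification: sum of degrees = 2 * |E| = 2 * 6 = 12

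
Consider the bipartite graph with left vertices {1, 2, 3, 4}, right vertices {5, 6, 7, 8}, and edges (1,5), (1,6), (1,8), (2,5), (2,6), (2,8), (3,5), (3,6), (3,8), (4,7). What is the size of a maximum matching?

Step 1: List the neighbors of each left vertex:
  1: 5, 6, 8
  2: 5, 6, 8
  3: 5, 6, 8
  4: 7

Step 2: Greedily match left vertices, then look for augmenting paths:
  Match 1 -- 5
  Match 2 -- 6
  Match 3 -- 8
  Match 4 -- 7
  No augmenting path remains.

Step 3: Verify this is maximum:
  Matching size 4 = min(|L|, |R|) = min(4, 4), which is an upper bound, so this matching is maximum.

Maximum matching: {(1,5), (2,6), (3,8), (4,7)}
Size: 4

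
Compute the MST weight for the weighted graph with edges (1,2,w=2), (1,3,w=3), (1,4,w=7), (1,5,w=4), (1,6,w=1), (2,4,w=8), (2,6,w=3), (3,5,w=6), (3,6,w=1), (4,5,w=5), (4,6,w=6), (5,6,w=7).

Apply Kruskal's algorithm (sort edges by weight, add if no cycle):

Sorted edges by weight:
  (1,6) w=1
  (3,6) w=1
  (1,2) w=2
  (1,3) w=3
  (2,6) w=3
  (1,5) w=4
  (4,5) w=5
  (3,5) w=6
  (4,6) w=6
  (1,4) w=7
  (5,6) w=7
  (2,4) w=8

Add edge (1,6) w=1 -- no cycle. Running total: 1
Add edge (3,6) w=1 -- no cycle. Running total: 2
Add edge (1,2) w=2 -- no cycle. Running total: 4
Skip edge (1,3) w=3 -- would create cycle
Skip edge (2,6) w=3 -- would create cycle
Add edge (1,5) w=4 -- no cycle. Running total: 8
Add edge (4,5) w=5 -- no cycle. Running total: 13

MST edges: (1,6,w=1), (3,6,w=1), (1,2,w=2), (1,5,w=4), (4,5,w=5)
Total MST weight: 1 + 1 + 2 + 4 + 5 = 13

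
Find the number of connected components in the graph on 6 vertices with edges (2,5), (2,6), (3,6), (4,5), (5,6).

Step 1: Build adjacency list from edges:
  1: (none)
  2: 5, 6
  3: 6
  4: 5
  5: 2, 4, 6
  6: 2, 3, 5

Step 2: Run BFS/DFS from vertex 1:
  Visited: {1}
  Reached 1 of 6 vertices

Step 3: Only 1 of 6 vertices reached. Graph is disconnected.
Connected components: {1}, {2, 3, 4, 5, 6}
Number of connected components: 2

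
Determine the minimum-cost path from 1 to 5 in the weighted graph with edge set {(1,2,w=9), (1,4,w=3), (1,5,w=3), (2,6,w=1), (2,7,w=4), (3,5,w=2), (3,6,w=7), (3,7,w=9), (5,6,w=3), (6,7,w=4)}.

Step 1: Build adjacency list with weights:
  1: 2(w=9), 4(w=3), 5(w=3)
  2: 1(w=9), 6(w=1), 7(w=4)
  3: 5(w=2), 6(w=7), 7(w=9)
  4: 1(w=3)
  5: 1(w=3), 3(w=2), 6(w=3)
  6: 2(w=1), 3(w=7), 5(w=3), 7(w=4)
  7: 2(w=4), 3(w=9), 6(w=4)

Step 2: Apply Dijkstra's algorithm from vertex 1:
  Visit vertex 1 (distance=0)
    Update dist[2] = 9
    Update dist[4] = 3
    Update dist[5] = 3
  Visit vertex 4 (distance=3)
  Visit vertex 5 (distance=3)
    Update dist[3] = 5
    Update dist[6] = 6

Step 3: Shortest path: 1 -> 5
Total weight: 3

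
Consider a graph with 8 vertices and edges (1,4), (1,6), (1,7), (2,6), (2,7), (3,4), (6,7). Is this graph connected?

Step 1: Build adjacency list from edges:
  1: 4, 6, 7
  2: 6, 7
  3: 4
  4: 1, 3
  5: (none)
  6: 1, 2, 7
  7: 1, 2, 6
  8: (none)

Step 2: Run BFS/DFS from vertex 1:
  Visited: {1, 4, 6, 7, 3, 2}
  Reached 6 of 8 vertices

Step 3: Only 6 of 8 vertices reached. Graph is disconnected.
Connected components: {1, 2, 3, 4, 6, 7}, {5}, {8}
Answer: No, the graph is not connected (3 components).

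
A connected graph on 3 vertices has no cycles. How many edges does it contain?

A tree on n vertices always has exactly n - 1 edges.
For n = 3: edges = 3 - 1 = 2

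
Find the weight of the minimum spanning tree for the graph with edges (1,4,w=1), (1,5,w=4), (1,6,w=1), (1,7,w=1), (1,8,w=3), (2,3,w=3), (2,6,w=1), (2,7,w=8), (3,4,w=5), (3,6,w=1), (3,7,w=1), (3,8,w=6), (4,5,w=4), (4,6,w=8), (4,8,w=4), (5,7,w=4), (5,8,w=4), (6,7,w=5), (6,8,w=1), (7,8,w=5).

Apply Kruskal's algorithm (sort edges by weight, add if no cycle):

Sorted edges by weight:
  (1,7) w=1
  (1,4) w=1
  (1,6) w=1
  (2,6) w=1
  (3,6) w=1
  (3,7) w=1
  (6,8) w=1
  (1,8) w=3
  (2,3) w=3
  (1,5) w=4
  (4,5) w=4
  (4,8) w=4
  (5,7) w=4
  (5,8) w=4
  (3,4) w=5
  (6,7) w=5
  (7,8) w=5
  (3,8) w=6
  (2,7) w=8
  (4,6) w=8

Add edge (1,7) w=1 -- no cycle. Running total: 1
Add edge (1,4) w=1 -- no cycle. Running total: 2
Add edge (1,6) w=1 -- no cycle. Running total: 3
Add edge (2,6) w=1 -- no cycle. Running total: 4
Add edge (3,6) w=1 -- no cycle. Running total: 5
Skip edge (3,7) w=1 -- would create cycle
Add edge (6,8) w=1 -- no cycle. Running total: 6
Skip edge (1,8) w=3 -- would create cycle
Skip edge (2,3) w=3 -- would create cycle
Add edge (1,5) w=4 -- no cycle. Running total: 10

MST edges: (1,7,w=1), (1,4,w=1), (1,6,w=1), (2,6,w=1), (3,6,w=1), (6,8,w=1), (1,5,w=4)
Total MST weight: 1 + 1 + 1 + 1 + 1 + 1 + 4 = 10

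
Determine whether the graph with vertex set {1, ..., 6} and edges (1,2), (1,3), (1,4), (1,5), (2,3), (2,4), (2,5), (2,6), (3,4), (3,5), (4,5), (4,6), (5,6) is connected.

Step 1: Build adjacency list from edges:
  1: 2, 3, 4, 5
  2: 1, 3, 4, 5, 6
  3: 1, 2, 4, 5
  4: 1, 2, 3, 5, 6
  5: 1, 2, 3, 4, 6
  6: 2, 4, 5

Step 2: Run BFS/DFS from vertex 1:
  Visited: {1, 2, 3, 4, 5, 6}
  Reached 6 of 6 vertices

Step 3: All 6 vertices reached from vertex 1, so the graph is connected.
Answer: Yes, the graph is connected.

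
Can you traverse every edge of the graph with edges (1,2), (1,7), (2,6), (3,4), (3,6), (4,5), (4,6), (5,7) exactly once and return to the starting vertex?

Step 1: Find the degree of each vertex:
  deg(1) = 2
  deg(2) = 2
  deg(3) = 2
  deg(4) = 3
  deg(5) = 2
  deg(6) = 3
  deg(7) = 2

Step 2: Count vertices with odd degree:
  Odd-degree vertices: 4, 6 (2 total)

Step 3: Apply Euler's theorem:
  - Eulerian circuit exists iff graph is connected and all vertices have even degree
  - Eulerian path exists iff graph is connected and has 0 or 2 odd-degree vertices

Graph is connected with exactly 2 odd-degree vertices (4, 6).
Eulerian path exists (starting and ending at the odd-degree vertices), but no Eulerian circuit.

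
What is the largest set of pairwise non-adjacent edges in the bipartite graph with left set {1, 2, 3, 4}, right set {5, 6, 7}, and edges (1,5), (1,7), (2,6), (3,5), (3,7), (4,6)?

Step 1: List the neighbors of each left vertex:
  1: 5, 7
  2: 6
  3: 5, 7
  4: 6

Step 2: Greedily match left vertices, then look for augmenting paths:
  Match 1 -- 5
  Match 2 -- 6
  Match 3 -- 7
  No augmenting path remains.

Step 3: Verify this is maximum:
  Matching size 3 = min(|L|, |R|) = min(4, 3), which is an upper bound, so this matching is maximum.

Maximum matching: {(1,5), (2,6), (3,7)}
Size: 3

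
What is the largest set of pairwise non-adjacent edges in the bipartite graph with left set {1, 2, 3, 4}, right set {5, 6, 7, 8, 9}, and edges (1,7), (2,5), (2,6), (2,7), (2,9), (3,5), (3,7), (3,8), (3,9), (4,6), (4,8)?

Step 1: List the neighbors of each left vertex:
  1: 7
  2: 5, 6, 7, 9
  3: 5, 7, 8, 9
  4: 6, 8

Step 2: Greedily match left vertices, then look for augmenting paths:
  Match 1 -- 7
  Match 2 -- 5
  Match 3 -- 8
  Match 4 -- 6
  No augmenting path remains.

Step 3: Verify this is maximum:
  Matching size 4 = min(|L|, |R|) = min(4, 5), which is an upper bound, so this matching is maximum.

Maximum matching: {(1,7), (2,5), (3,8), (4,6)}
Size: 4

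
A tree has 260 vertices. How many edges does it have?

A tree on n vertices always has exactly n - 1 edges.
For n = 260: edges = 260 - 1 = 259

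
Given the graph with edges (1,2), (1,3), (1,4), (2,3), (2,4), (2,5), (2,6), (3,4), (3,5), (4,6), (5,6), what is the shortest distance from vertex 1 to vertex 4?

Step 1: Build adjacency list:
  1: 2, 3, 4
  2: 1, 3, 4, 5, 6
  3: 1, 2, 4, 5
  4: 1, 2, 3, 6
  5: 2, 3, 6
  6: 2, 4, 5

Step 2: BFS from vertex 1 to find shortest path to 4:
  vertex 2 reached at distance 1
  vertex 3 reached at distance 1
  vertex 4 reached at distance 1

Step 3: Shortest path: 1 -> 4
Path length: 1 edge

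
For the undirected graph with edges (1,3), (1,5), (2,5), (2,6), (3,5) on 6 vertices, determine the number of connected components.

Step 1: Build adjacency list from edges:
  1: 3, 5
  2: 5, 6
  3: 1, 5
  4: (none)
  5: 1, 2, 3
  6: 2

Step 2: Run BFS/DFS from vertex 1:
  Visited: {1, 3, 5, 2, 6}
  Reached 5 of 6 vertices

Step 3: Only 5 of 6 vertices reached. Graph is disconnected.
Connected components: {1, 2, 3, 5, 6}, {4}
Number of connected components: 2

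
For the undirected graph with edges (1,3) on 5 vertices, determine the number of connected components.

Step 1: Build adjacency list from edges:
  1: 3
  2: (none)
  3: 1
  4: (none)
  5: (none)

Step 2: Run BFS/DFS from vertex 1:
  Visited: {1, 3}
  Reached 2 of 5 vertices

Step 3: Only 2 of 5 vertices reached. Graph is disconnected.
Connected components: {1, 3}, {2}, {4}, {5}
Number of connected components: 4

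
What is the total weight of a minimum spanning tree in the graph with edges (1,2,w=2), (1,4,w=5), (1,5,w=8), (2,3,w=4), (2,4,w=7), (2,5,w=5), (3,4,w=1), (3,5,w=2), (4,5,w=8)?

Apply Kruskal's algorithm (sort edges by weight, add if no cycle):

Sorted edges by weight:
  (3,4) w=1
  (1,2) w=2
  (3,5) w=2
  (2,3) w=4
  (1,4) w=5
  (2,5) w=5
  (2,4) w=7
  (1,5) w=8
  (4,5) w=8

Add edge (3,4) w=1 -- no cycle. Running total: 1
Add edge (1,2) w=2 -- no cycle. Running total: 3
Add edge (3,5) w=2 -- no cycle. Running total: 5
Add edge (2,3) w=4 -- no cycle. Running total: 9

MST edges: (3,4,w=1), (1,2,w=2), (3,5,w=2), (2,3,w=4)
Total MST weight: 1 + 2 + 2 + 4 = 9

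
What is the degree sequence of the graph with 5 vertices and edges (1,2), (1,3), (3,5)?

Step 1: Count edges incident to each vertex:
  deg(1) = 2 (neighbors: 2, 3)
  deg(2) = 1 (neighbors: 1)
  deg(3) = 2 (neighbors: 1, 5)
  deg(4) = 0 (neighbors: none)
  deg(5) = 1 (neighbors: 3)

Step 2: Sort degrees in non-increasing order:
  Degrees: [2, 1, 2, 0, 1] -> sorted: [2, 2, 1, 1, 0]

Degree sequence: [2, 2, 1, 1, 0]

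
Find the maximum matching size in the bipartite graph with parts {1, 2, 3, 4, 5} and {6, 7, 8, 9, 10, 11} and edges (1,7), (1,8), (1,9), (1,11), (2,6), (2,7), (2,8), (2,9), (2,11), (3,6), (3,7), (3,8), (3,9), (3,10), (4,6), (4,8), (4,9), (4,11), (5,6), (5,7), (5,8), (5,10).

Step 1: List the neighbors of each left vertex:
  1: 7, 8, 9, 11
  2: 6, 7, 8, 9, 11
  3: 6, 7, 8, 9, 10
  4: 6, 8, 9, 11
  5: 6, 7, 8, 10

Step 2: Greedily match left vertices, then look for augmenting paths:
  Match 1 -- 7
  Match 2 -- 6
  Match 3 -- 8
  Match 4 -- 9
  Match 5 -- 10
  No augmenting path remains.

Step 3: Verify this is maximum:
  Matching size 5 = min(|L|, |R|) = min(5, 6), which is an upper bound, so this matching is maximum.

Maximum matching: {(1,7), (2,6), (3,8), (4,9), (5,10)}
Size: 5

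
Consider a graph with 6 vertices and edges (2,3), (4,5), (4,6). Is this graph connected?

Step 1: Build adjacency list from edges:
  1: (none)
  2: 3
  3: 2
  4: 5, 6
  5: 4
  6: 4

Step 2: Run BFS/DFS from vertex 1:
  Visited: {1}
  Reached 1 of 6 vertices

Step 3: Only 1 of 6 vertices reached. Graph is disconnected.
Connected components: {1}, {2, 3}, {4, 5, 6}
Answer: No, the graph is not connected (3 components).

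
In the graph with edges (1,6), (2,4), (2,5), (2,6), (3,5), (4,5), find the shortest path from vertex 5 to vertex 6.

Step 1: Build adjacency list:
  1: 6
  2: 4, 5, 6
  3: 5
  4: 2, 5
  5: 2, 3, 4
  6: 1, 2

Step 2: BFS from vertex 5 to find shortest path to 6:
  vertex 2 reached at distance 1
  vertex 3 reached at distance 1
  vertex 4 reached at distance 1
  vertex 6 reached at distance 2

Step 3: Shortest path: 5 -> 2 -> 6
Path length: 2 edges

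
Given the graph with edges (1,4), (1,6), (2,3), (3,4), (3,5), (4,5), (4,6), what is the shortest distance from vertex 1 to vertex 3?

Step 1: Build adjacency list:
  1: 4, 6
  2: 3
  3: 2, 4, 5
  4: 1, 3, 5, 6
  5: 3, 4
  6: 1, 4

Step 2: BFS from vertex 1 to find shortest path to 3:
  vertex 4 reached at distance 1
  vertex 6 reached at distance 1
  vertex 3 reached at distance 2

Step 3: Shortest path: 1 -> 4 -> 3
Path length: 2 edges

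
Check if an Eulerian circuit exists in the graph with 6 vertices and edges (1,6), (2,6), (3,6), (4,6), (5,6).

Step 1: Find the degree of each vertex:
  deg(1) = 1
  deg(2) = 1
  deg(3) = 1
  deg(4) = 1
  deg(5) = 1
  deg(6) = 5

Step 2: Count vertices with odd degree:
  Odd-degree vertices: 1, 2, 3, 4, 5, 6 (6 total)

Step 3: Apply Euler's theorem:
  - Eulerian circuit exists iff graph is connected and all vertices have even degree
  - Eulerian path exists iff graph is connected and has 0 or 2 odd-degree vertices

Graph has 6 odd-degree vertices (need 0 or 2).
Neither Eulerian path nor Eulerian circuit exists.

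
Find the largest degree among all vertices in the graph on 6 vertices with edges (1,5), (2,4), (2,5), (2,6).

Step 1: Count edges incident to each vertex:
  deg(1) = 1 (neighbors: 5)
  deg(2) = 3 (neighbors: 4, 5, 6)
  deg(3) = 0 (neighbors: none)
  deg(4) = 1 (neighbors: 2)
  deg(5) = 2 (neighbors: 1, 2)
  deg(6) = 1 (neighbors: 2)

Step 2: Find maximum:
  max(1, 3, 0, 1, 2, 1) = 3 (vertex 2)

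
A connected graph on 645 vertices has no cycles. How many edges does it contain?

A tree on n vertices always has exactly n - 1 edges.
For n = 645: edges = 645 - 1 = 644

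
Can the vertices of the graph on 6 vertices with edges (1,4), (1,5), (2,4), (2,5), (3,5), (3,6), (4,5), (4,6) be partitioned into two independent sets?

Step 1: Attempt 2-coloring using BFS:
  Start at vertex 1, assign color 0
  Color vertex 4 with color 1 (neighbor of 1)
  Color vertex 5 with color 1 (neighbor of 1)
  Color vertex 2 with color 0 (neighbor of 4)

Step 2: Conflict found! Vertices 4 and 5 are adjacent but have the same color.
This means the graph contains an odd cycle.

The graph is NOT bipartite.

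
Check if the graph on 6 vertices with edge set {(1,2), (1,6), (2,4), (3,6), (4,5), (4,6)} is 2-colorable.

Step 1: Attempt 2-coloring using BFS:
  Start at vertex 1, assign color 0
  Color vertex 2 with color 1 (neighbor of 1)
  Color vertex 6 with color 1 (neighbor of 1)
  Color vertex 4 with color 0 (neighbor of 2)
  Color vertex 3 with color 0 (neighbor of 6)
  Color vertex 5 with color 1 (neighbor of 4)

Step 2: 2-coloring succeeded. No conflicts found.
  Set A (color 0): {1, 3, 4}
  Set B (color 1): {2, 5, 6}

The graph is bipartite with partition {1, 3, 4}, {2, 5, 6}.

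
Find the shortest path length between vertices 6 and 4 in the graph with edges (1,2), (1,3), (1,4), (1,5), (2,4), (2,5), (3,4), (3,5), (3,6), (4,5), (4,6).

Step 1: Build adjacency list:
  1: 2, 3, 4, 5
  2: 1, 4, 5
  3: 1, 4, 5, 6
  4: 1, 2, 3, 5, 6
  5: 1, 2, 3, 4
  6: 3, 4

Step 2: BFS from vertex 6 to find shortest path to 4:
  vertex 3 reached at distance 1
  vertex 4 reached at distance 1

Step 3: Shortest path: 6 -> 4
Path length: 1 edge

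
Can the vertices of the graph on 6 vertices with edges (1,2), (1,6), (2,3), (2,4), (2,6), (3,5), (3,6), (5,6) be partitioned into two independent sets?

Step 1: Attempt 2-coloring using BFS:
  Start at vertex 1, assign color 0
  Color vertex 2 with color 1 (neighbor of 1)
  Color vertex 6 with color 1 (neighbor of 1)
  Color vertex 3 with color 0 (neighbor of 2)
  Color vertex 4 with color 0 (neighbor of 2)

Step 2: Conflict found! Vertices 2 and 6 are adjacent but have the same color.
This means the graph contains an odd cycle.

The graph is NOT bipartite.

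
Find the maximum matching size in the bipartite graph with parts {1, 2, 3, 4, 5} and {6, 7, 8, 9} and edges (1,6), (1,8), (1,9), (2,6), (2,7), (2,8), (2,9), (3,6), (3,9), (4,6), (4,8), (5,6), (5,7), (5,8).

Step 1: List the neighbors of each left vertex:
  1: 6, 8, 9
  2: 6, 7, 8, 9
  3: 6, 9
  4: 6, 8
  5: 6, 7, 8

Step 2: Greedily match left vertices, then look for augmenting paths:
  Match 1 -- 6
  Match 2 -- 7
  Match 3 -- 9
  Match 4 -- 8
  No augmenting path remains.

Step 3: Verify this is maximum:
  Matching size 4 = min(|L|, |R|) = min(5, 4), which is an upper bound, so this matching is maximum.

Maximum matching: {(1,6), (2,7), (3,9), (4,8)}
Size: 4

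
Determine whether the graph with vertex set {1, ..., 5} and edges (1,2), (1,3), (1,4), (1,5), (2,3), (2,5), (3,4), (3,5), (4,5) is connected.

Step 1: Build adjacency list from edges:
  1: 2, 3, 4, 5
  2: 1, 3, 5
  3: 1, 2, 4, 5
  4: 1, 3, 5
  5: 1, 2, 3, 4

Step 2: Run BFS/DFS from vertex 1:
  Visited: {1, 2, 3, 4, 5}
  Reached 5 of 5 vertices

Step 3: All 5 vertices reached from vertex 1, so the graph is connected.
Answer: Yes, the graph is connected.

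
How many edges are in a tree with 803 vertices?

A tree on n vertices always has exactly n - 1 edges.
For n = 803: edges = 803 - 1 = 802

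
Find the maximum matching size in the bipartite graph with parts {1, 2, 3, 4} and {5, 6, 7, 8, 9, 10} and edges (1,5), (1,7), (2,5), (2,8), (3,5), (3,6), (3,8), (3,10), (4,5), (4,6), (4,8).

Step 1: List the neighbors of each left vertex:
  1: 5, 7
  2: 5, 8
  3: 5, 6, 8, 10
  4: 5, 6, 8

Step 2: Greedily match left vertices, then look for augmenting paths:
  Match 1 -- 7
  Match 2 -- 8
  Match 3 -- 6
  Match 4 -- 5
  No augmenting path remains.

Step 3: Verify this is maximum:
  Matching size 4 = min(|L|, |R|) = min(4, 6), which is an upper bound, so this matching is maximum.

Maximum matching: {(1,7), (2,8), (3,6), (4,5)}
Size: 4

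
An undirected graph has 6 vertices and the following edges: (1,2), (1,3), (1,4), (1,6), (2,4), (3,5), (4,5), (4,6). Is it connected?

Step 1: Build adjacency list from edges:
  1: 2, 3, 4, 6
  2: 1, 4
  3: 1, 5
  4: 1, 2, 5, 6
  5: 3, 4
  6: 1, 4

Step 2: Run BFS/DFS from vertex 1:
  Visited: {1, 2, 3, 4, 6, 5}
  Reached 6 of 6 vertices

Step 3: All 6 vertices reached from vertex 1, so the graph is connected.
Answer: Yes, the graph is connected.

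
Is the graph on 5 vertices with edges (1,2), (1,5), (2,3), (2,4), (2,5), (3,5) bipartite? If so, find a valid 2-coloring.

Step 1: Attempt 2-coloring using BFS:
  Start at vertex 1, assign color 0
  Color vertex 2 with color 1 (neighbor of 1)
  Color vertex 5 with color 1 (neighbor of 1)
  Color vertex 3 with color 0 (neighbor of 2)
  Color vertex 4 with color 0 (neighbor of 2)

Step 2: Conflict found! Vertices 2 and 5 are adjacent but have the same color.
This means the graph contains an odd cycle.

The graph is NOT bipartite.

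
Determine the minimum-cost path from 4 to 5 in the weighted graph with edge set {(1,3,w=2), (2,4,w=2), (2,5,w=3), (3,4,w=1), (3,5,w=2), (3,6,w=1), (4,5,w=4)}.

Step 1: Build adjacency list with weights:
  1: 3(w=2)
  2: 4(w=2), 5(w=3)
  3: 1(w=2), 4(w=1), 5(w=2), 6(w=1)
  4: 2(w=2), 3(w=1), 5(w=4)
  5: 2(w=3), 3(w=2), 4(w=4)
  6: 3(w=1)

Step 2: Apply Dijkstra's algorithm from vertex 4:
  Visit vertex 4 (distance=0)
    Update dist[2] = 2
    Update dist[3] = 1
    Update dist[5] = 4
  Visit vertex 3 (distance=1)
    Update dist[1] = 3
    Update dist[5] = 3
    Update dist[6] = 2
  Visit vertex 2 (distance=2)
  Visit vertex 6 (distance=2)
  Visit vertex 1 (distance=3)
  Visit vertex 5 (distance=3)

Step 3: Shortest path: 4 -> 3 -> 5
Total weight: 1 + 2 = 3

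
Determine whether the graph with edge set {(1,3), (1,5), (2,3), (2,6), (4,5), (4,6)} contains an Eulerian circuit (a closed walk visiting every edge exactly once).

Step 1: Find the degree of each vertex:
  deg(1) = 2
  deg(2) = 2
  deg(3) = 2
  deg(4) = 2
  deg(5) = 2
  deg(6) = 2

Step 2: Count vertices with odd degree:
  All vertices have even degree (0 odd-degree vertices)

Step 3: Apply Euler's theorem:
  - Eulerian circuit exists iff graph is connected and all vertices have even degree
  - Eulerian path exists iff graph is connected and has 0 or 2 odd-degree vertices

Graph is connected with 0 odd-degree vertices.
Both Eulerian circuit and Eulerian path exist.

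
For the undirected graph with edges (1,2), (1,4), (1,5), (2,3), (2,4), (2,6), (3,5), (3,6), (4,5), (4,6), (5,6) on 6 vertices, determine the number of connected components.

Step 1: Build adjacency list from edges:
  1: 2, 4, 5
  2: 1, 3, 4, 6
  3: 2, 5, 6
  4: 1, 2, 5, 6
  5: 1, 3, 4, 6
  6: 2, 3, 4, 5

Step 2: Run BFS/DFS from vertex 1:
  Visited: {1, 2, 4, 5, 3, 6}
  Reached 6 of 6 vertices

Step 3: All 6 vertices reached from vertex 1, so the graph is connected.
Number of connected components: 1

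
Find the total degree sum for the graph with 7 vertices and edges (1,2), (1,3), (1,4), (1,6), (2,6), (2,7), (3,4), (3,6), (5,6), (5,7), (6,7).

Step 1: Count edges incident to each vertex:
  deg(1) = 4 (neighbors: 2, 3, 4, 6)
  deg(2) = 3 (neighbors: 1, 6, 7)
  deg(3) = 3 (neighbors: 1, 4, 6)
  deg(4) = 2 (neighbors: 1, 3)
  deg(5) = 2 (neighbors: 6, 7)
  deg(6) = 5 (neighbors: 1, 2, 3, 5, 7)
  deg(7) = 3 (neighbors: 2, 5, 6)

Step 2: Sum all degrees:
  4 + 3 + 3 + 2 + 2 + 5 + 3 = 22

Verification: sum of degrees = 2 * |E| = 2 * 11 = 22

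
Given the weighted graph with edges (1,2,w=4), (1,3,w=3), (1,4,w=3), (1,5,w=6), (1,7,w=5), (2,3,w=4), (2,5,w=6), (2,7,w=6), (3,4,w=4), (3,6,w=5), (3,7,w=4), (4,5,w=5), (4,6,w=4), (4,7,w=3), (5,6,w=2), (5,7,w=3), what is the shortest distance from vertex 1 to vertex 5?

Step 1: Build adjacency list with weights:
  1: 2(w=4), 3(w=3), 4(w=3), 5(w=6), 7(w=5)
  2: 1(w=4), 3(w=4), 5(w=6), 7(w=6)
  3: 1(w=3), 2(w=4), 4(w=4), 6(w=5), 7(w=4)
  4: 1(w=3), 3(w=4), 5(w=5), 6(w=4), 7(w=3)
  5: 1(w=6), 2(w=6), 4(w=5), 6(w=2), 7(w=3)
  6: 3(w=5), 4(w=4), 5(w=2)
  7: 1(w=5), 2(w=6), 3(w=4), 4(w=3), 5(w=3)

Step 2: Apply Dijkstra's algorithm from vertex 1:
  Visit vertex 1 (distance=0)
    Update dist[2] = 4
    Update dist[3] = 3
    Update dist[4] = 3
    Update dist[5] = 6
    Update dist[7] = 5
  Visit vertex 3 (distance=3)
    Update dist[6] = 8
  Visit vertex 4 (distance=3)
    Update dist[6] = 7
  Visit vertex 2 (distance=4)
  Visit vertex 7 (distance=5)
  Visit vertex 5 (distance=6)

Step 3: Shortest path: 1 -> 5
Total weight: 6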